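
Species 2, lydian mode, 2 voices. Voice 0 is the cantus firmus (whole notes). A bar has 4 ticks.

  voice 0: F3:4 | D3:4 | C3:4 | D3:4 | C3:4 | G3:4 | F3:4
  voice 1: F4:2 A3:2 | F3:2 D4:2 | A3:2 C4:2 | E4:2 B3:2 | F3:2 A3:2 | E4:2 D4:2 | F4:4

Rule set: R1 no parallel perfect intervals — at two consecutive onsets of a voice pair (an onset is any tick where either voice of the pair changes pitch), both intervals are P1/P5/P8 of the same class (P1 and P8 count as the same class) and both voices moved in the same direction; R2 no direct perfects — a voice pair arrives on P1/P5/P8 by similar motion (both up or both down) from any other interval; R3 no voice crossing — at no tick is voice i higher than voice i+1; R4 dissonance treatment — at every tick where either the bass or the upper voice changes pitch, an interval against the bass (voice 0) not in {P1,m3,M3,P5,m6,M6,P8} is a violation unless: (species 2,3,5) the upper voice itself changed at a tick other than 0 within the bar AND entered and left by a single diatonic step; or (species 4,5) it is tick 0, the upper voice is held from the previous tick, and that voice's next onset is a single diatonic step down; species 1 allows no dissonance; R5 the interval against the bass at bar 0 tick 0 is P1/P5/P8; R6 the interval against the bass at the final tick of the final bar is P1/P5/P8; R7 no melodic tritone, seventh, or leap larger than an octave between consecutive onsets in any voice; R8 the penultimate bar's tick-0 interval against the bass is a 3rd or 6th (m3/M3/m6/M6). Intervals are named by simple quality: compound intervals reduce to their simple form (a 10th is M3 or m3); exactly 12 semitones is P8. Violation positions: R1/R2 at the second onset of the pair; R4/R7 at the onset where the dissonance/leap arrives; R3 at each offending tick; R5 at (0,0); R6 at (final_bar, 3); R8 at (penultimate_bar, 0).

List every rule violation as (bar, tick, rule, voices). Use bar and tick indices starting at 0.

(3, 0, R4, (0, 1))
(4, 0, R4, (0, 1))
(4, 0, R7, (1,))

bar 0: v0=F3 v1=F4 downbeat P8
bar 1: v0=D3 v1=F3 downbeat m3
bar 2: v0=C3 v1=A3 downbeat M6
bar 3: v0=D3 v1=E4 downbeat M2
bar 4: v0=C3 v1=F3 downbeat P4
bar 5: v0=G3 v1=E4 downbeat M6
bar 6: v0=F3 v1=F4 downbeat P8
  -> R4 @ bar 3 tick 0 v(0, 1): D3/E4 M2 untreated
  -> R4 @ bar 4 tick 0 v(0, 1): C3/F3 P4 untreated
  -> R7 @ bar 4 tick 0 v(1,): B3->F3 leap 6st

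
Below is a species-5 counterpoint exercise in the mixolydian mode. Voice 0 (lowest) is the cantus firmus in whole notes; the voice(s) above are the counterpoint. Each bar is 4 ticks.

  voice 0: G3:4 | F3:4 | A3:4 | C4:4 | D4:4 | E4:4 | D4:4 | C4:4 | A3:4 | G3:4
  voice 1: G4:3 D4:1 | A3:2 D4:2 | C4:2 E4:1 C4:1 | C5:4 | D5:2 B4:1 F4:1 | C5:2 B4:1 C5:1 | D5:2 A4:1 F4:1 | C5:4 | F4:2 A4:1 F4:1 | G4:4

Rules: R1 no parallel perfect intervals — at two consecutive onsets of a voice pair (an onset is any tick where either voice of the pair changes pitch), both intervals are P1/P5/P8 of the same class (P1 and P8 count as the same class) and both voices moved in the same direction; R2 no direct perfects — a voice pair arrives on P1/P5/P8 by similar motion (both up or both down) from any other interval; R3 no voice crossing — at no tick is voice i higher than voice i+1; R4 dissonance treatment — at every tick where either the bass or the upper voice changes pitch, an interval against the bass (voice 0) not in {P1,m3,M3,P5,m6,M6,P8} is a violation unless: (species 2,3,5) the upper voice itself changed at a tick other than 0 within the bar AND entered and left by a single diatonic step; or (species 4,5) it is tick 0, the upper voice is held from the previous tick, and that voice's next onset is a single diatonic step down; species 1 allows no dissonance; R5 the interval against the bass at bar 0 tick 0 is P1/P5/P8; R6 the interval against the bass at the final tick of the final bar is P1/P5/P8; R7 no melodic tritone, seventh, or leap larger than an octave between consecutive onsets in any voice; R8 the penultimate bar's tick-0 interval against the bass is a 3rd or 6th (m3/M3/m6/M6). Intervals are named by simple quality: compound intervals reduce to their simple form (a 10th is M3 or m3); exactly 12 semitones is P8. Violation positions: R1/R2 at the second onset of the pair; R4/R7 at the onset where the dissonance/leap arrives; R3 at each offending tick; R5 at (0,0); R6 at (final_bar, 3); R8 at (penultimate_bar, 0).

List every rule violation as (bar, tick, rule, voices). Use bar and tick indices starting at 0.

bar 0: v0=G3 v1=G4 downbeat P8
bar 1: v0=F3 v1=A3 downbeat M3
bar 2: v0=A3 v1=C4 downbeat m3
bar 3: v0=C4 v1=C5 downbeat P8
bar 4: v0=D4 v1=D5 downbeat P8
bar 5: v0=E4 v1=C5 downbeat m6
bar 6: v0=D4 v1=D5 downbeat P8
bar 7: v0=C4 v1=C5 downbeat P8
bar 8: v0=A3 v1=F4 downbeat m6
bar 9: v0=G3 v1=G4 downbeat P8
  -> R2 @ bar 3 tick 0 v(0, 1): A3/C4 m3 -> C4/C5 P8 similar
  -> R1 @ bar 4 tick 0 v(0, 1): C4/C5 P8 -> D4/D5 P8 similar
  -> R7 @ bar 4 tick 3 v(1,): B4->F4 leap 6st

(3, 0, R2, (0, 1))
(4, 0, R1, (0, 1))
(4, 3, R7, (1,))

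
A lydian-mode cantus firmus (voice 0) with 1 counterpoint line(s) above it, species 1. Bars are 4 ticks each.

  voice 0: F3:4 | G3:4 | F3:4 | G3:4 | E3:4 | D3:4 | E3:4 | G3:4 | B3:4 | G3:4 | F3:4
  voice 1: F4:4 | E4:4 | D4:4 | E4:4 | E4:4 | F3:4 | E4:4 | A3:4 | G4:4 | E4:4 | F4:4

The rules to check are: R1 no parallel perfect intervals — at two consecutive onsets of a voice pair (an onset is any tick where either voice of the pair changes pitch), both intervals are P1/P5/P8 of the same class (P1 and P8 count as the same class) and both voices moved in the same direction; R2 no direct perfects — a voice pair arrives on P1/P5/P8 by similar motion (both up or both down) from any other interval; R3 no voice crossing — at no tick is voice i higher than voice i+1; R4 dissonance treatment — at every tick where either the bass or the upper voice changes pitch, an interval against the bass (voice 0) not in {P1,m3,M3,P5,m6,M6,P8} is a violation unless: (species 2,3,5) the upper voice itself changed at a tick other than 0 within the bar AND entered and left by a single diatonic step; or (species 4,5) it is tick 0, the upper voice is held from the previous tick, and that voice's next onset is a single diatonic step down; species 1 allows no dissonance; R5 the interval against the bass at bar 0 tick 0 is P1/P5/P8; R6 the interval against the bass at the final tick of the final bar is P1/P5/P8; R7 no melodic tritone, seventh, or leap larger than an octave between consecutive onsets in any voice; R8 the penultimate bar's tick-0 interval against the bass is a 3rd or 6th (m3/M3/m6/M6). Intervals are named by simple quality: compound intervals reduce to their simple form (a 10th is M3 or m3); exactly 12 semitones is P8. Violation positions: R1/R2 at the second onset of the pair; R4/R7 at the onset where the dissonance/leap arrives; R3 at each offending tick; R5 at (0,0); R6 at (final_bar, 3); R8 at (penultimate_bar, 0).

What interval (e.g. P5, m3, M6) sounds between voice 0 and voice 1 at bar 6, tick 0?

P8

voice 0=E3 voice 1=E4 -> P8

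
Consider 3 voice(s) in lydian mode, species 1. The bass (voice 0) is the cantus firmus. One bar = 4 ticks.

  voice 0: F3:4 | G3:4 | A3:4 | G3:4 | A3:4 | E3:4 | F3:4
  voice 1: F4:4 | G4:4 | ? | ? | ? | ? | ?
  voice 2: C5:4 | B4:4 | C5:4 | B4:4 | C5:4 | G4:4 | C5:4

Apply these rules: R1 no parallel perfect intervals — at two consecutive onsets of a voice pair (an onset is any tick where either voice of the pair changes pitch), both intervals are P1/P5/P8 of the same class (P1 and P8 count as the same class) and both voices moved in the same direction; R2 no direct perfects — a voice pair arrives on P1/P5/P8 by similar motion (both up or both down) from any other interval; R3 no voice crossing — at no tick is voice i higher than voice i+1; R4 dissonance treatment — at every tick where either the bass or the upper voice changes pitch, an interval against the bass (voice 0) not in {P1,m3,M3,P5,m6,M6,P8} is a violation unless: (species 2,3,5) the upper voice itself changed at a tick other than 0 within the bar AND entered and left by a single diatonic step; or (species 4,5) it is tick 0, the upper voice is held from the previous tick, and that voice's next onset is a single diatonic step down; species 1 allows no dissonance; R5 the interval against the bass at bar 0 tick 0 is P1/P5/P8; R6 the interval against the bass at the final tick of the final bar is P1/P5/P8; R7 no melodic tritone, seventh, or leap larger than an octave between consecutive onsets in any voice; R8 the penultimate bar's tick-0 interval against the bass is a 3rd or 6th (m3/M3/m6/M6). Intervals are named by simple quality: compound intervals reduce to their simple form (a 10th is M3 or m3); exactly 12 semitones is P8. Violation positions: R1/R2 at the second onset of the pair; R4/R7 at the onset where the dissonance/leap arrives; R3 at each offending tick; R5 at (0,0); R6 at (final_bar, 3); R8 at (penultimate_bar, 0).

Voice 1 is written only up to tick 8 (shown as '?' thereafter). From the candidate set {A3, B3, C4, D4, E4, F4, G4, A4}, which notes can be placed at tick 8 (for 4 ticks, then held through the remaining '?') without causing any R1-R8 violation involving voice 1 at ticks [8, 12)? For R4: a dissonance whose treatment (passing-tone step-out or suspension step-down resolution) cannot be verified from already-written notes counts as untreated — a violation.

{C4, E4, F4}

A3: violates R7
B3: violates R4
C4: legal
D4: violates R4
E4: legal
F4: legal
G4: violates R4
A4: violates R1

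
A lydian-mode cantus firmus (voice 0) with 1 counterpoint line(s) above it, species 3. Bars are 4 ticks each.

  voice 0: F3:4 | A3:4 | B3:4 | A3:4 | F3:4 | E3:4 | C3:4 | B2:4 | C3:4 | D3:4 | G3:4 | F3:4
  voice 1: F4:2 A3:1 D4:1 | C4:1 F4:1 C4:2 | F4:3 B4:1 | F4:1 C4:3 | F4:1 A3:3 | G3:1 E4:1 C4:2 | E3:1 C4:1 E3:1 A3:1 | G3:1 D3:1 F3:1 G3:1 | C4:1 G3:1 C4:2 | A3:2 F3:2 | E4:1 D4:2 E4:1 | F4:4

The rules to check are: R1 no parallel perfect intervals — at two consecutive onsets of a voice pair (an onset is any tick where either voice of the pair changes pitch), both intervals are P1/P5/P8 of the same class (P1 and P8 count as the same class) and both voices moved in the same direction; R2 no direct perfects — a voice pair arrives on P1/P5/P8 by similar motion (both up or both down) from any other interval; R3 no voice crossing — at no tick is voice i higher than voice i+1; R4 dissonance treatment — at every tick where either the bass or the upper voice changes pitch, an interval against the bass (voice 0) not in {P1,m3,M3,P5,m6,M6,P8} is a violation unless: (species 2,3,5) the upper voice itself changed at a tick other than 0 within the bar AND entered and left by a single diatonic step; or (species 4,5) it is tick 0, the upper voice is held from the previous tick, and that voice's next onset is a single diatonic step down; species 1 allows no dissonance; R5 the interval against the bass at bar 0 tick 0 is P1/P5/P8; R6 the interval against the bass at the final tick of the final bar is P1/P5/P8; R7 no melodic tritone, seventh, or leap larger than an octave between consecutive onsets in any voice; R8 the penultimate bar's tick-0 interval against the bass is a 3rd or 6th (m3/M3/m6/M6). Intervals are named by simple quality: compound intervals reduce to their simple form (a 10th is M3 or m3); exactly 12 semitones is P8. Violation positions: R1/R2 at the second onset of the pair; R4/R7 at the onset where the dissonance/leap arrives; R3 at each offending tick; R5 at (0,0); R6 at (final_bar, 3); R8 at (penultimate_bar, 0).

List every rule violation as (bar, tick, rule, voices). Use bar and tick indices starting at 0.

bar 0: v0=F3 v1=F4 downbeat P8
bar 1: v0=A3 v1=C4 downbeat m3
bar 2: v0=B3 v1=F4 downbeat TT
bar 3: v0=A3 v1=F4 downbeat m6
bar 4: v0=F3 v1=F4 downbeat P8
bar 5: v0=E3 v1=G3 downbeat m3
bar 6: v0=C3 v1=E3 downbeat M3
bar 7: v0=B2 v1=G3 downbeat m6
bar 8: v0=C3 v1=C4 downbeat P8
bar 9: v0=D3 v1=A3 downbeat P5
bar 10: v0=G3 v1=E4 downbeat M6
bar 11: v0=F3 v1=F4 downbeat P8
  -> R4 @ bar 2 tick 0 v(0, 1): B3/F4 TT untreated
  -> R7 @ bar 2 tick 3 v(1,): F4->B4 leap 6st
  -> R7 @ bar 3 tick 0 v(1,): B4->F4 leap 6st
  -> R4 @ bar 7 tick 2 v(0, 1): B2/F3 TT untreated
  -> R2 @ bar 8 tick 0 v(0, 1): B2/G3 m6 -> C3/C4 P8 similar
  -> R7 @ bar 10 tick 0 v(1,): F3->E4 leap 11st

(2, 0, R4, (0, 1))
(2, 3, R7, (1,))
(3, 0, R7, (1,))
(7, 2, R4, (0, 1))
(8, 0, R2, (0, 1))
(10, 0, R7, (1,))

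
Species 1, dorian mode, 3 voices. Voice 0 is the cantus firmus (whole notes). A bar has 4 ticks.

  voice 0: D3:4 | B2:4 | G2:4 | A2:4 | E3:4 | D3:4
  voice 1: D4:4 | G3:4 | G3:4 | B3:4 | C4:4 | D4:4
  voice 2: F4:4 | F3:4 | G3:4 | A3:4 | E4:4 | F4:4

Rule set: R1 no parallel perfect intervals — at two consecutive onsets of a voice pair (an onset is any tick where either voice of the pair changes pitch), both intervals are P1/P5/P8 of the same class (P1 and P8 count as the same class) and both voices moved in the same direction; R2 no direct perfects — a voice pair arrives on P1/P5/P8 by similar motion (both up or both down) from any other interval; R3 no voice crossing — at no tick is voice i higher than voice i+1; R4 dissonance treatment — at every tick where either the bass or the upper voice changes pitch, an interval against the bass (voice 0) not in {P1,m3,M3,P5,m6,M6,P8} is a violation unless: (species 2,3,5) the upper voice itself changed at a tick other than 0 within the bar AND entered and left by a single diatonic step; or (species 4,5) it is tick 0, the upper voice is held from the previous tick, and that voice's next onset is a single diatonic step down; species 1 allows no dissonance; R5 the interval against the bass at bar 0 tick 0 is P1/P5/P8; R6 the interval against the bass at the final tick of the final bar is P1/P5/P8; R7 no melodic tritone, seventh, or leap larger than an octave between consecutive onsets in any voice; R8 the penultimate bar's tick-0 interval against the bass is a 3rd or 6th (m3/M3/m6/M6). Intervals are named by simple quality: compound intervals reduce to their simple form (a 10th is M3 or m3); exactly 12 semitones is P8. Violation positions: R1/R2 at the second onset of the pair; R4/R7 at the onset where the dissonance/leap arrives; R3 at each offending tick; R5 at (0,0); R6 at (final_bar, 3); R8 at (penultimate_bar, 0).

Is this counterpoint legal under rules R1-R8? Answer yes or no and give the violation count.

No (15 violations)

bar 0: v0=D3 v1=D4 v2=F4 (m3)
bar 1: v0=B2 v1=G3 v2=F3 (TT)
bar 2: v0=G2 v1=G3 v2=G3 (P8)
bar 3: v0=A2 v1=B3 v2=A3 (P8)
bar 4: v0=E3 v1=C4 v2=E4 (P8)
bar 5: v0=D3 v1=D4 v2=F4 (m3)
  R5 @ bar0.0: opens on m3
  R3 @ bar1.0: G3 above F3
  R4 @ bar1.0: B2/F3 TT untreated
  R3 @ bar1.1: G3 above F3
  R3 @ bar1.2: G3 above F3
  R3 @ bar1.3: G3 above F3
  R1 @ bar3.0: G2/G3 P8 -> A2/A3 P8 similar
  R3 @ bar3.0: B3 above A3
  R4 @ bar3.0: A2/B3 M2 untreated
  R3 @ bar3.1: B3 above A3
  R3 @ bar3.2: B3 above A3
  R3 @ bar3.3: B3 above A3
  R1 @ bar4.0: A2/A3 P8 -> E3/E4 P8 similar
  R8 @ bar4.0: penult P8 not 3rd/6th
  R6 @ bar5.3: closes on m3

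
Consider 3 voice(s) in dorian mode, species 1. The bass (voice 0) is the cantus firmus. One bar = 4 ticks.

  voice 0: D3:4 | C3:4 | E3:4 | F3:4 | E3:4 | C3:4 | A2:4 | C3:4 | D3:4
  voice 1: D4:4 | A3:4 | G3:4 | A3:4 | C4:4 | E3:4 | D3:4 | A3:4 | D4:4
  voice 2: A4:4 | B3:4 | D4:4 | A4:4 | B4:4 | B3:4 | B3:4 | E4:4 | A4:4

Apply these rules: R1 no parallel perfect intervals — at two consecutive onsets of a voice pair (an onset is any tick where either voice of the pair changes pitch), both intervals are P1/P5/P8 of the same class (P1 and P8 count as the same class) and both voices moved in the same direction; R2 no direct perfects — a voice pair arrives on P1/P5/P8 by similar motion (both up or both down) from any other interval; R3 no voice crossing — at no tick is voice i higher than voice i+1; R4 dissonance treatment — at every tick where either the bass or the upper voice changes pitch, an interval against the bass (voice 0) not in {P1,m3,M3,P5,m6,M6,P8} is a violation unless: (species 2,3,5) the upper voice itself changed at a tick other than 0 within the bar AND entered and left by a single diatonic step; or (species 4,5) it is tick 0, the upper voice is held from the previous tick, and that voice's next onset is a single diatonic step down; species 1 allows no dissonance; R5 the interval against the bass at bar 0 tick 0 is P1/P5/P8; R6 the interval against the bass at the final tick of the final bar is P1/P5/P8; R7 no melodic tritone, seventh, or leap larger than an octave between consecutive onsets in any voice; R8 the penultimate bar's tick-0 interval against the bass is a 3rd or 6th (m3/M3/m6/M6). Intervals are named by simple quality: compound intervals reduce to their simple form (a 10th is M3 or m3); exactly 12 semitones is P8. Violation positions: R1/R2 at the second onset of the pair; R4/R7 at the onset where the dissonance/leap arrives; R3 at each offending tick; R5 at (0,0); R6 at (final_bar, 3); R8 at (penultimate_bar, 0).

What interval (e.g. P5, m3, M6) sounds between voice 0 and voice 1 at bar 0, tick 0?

voice 0=D3 voice 1=D4 -> P8

P8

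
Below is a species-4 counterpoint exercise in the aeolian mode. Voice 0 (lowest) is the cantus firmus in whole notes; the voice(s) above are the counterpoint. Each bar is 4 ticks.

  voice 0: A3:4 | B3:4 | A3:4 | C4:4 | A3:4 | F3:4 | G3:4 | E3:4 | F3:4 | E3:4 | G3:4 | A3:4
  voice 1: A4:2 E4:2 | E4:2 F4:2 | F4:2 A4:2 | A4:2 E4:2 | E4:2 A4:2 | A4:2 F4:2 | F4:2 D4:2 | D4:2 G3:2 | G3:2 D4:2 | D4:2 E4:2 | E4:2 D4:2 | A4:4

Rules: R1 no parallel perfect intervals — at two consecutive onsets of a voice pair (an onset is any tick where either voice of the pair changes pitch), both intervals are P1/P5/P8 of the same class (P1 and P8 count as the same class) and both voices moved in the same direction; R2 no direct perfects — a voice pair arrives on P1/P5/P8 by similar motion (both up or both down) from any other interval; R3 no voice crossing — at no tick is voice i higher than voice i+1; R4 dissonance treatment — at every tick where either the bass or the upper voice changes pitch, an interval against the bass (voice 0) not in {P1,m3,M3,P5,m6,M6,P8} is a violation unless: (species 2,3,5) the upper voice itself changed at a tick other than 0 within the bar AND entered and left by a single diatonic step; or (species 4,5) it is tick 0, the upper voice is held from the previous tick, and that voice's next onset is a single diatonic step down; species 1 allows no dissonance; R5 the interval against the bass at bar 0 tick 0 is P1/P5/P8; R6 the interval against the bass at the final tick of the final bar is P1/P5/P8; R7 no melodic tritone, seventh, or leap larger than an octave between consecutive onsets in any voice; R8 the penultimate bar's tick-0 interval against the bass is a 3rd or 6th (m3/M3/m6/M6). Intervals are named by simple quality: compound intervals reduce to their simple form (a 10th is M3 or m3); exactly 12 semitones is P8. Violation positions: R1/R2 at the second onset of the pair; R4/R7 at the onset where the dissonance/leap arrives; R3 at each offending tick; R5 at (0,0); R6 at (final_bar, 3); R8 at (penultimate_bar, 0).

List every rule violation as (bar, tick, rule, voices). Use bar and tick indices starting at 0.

bar 0: v0=A3 v1=A4 downbeat P8
bar 1: v0=B3 v1=E4 downbeat P4
bar 2: v0=A3 v1=F4 downbeat m6
bar 3: v0=C4 v1=A4 downbeat M6
bar 4: v0=A3 v1=E4 downbeat P5
bar 5: v0=F3 v1=A4 downbeat M3
bar 6: v0=G3 v1=F4 downbeat m7
bar 7: v0=E3 v1=D4 downbeat m7
bar 8: v0=F3 v1=G3 downbeat M2
bar 9: v0=E3 v1=D4 downbeat m7
bar 10: v0=G3 v1=E4 downbeat M6
bar 11: v0=A3 v1=A4 downbeat P8
  -> R4 @ bar 1 tick 0 v(0, 1): B3/E4 P4 untreated
  -> R4 @ bar 1 tick 2 v(0, 1): B3/F4 TT untreated
  -> R4 @ bar 6 tick 0 v(0, 1): G3/F4 m7 untreated
  -> R4 @ bar 7 tick 0 v(0, 1): E3/D4 m7 untreated
  -> R4 @ bar 8 tick 0 v(0, 1): F3/G3 M2 untreated
  -> R4 @ bar 9 tick 0 v(0, 1): E3/D4 m7 untreated
  -> R2 @ bar 11 tick 0 v(0, 1): G3/D4 P5 -> A3/A4 P8 similar

(1, 0, R4, (0, 1))
(1, 2, R4, (0, 1))
(6, 0, R4, (0, 1))
(7, 0, R4, (0, 1))
(8, 0, R4, (0, 1))
(9, 0, R4, (0, 1))
(11, 0, R2, (0, 1))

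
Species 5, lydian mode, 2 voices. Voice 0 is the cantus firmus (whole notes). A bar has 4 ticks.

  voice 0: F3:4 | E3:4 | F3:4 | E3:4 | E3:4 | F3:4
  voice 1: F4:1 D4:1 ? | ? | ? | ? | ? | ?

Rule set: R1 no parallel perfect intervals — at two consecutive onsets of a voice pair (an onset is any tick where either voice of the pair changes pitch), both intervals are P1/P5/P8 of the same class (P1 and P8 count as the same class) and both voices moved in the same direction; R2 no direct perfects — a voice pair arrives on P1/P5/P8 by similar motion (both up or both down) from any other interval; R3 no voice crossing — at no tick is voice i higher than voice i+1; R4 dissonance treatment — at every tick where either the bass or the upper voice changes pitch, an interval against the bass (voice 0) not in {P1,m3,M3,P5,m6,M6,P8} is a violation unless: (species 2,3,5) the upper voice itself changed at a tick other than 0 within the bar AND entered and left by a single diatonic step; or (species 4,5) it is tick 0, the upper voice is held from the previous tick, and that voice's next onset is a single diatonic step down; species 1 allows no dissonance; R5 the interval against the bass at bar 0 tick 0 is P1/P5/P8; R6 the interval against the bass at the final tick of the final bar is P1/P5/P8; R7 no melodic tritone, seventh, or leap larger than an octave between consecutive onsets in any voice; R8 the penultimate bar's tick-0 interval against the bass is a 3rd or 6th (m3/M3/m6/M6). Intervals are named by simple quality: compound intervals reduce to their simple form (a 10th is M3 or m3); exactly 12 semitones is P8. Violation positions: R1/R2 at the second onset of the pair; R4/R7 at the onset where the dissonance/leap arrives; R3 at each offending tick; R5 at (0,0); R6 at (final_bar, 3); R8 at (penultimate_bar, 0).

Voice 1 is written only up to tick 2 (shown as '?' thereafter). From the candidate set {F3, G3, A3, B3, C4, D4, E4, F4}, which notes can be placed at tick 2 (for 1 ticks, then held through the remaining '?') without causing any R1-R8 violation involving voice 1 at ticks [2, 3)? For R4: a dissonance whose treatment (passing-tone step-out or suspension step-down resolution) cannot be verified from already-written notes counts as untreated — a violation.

{A3, C4, D4, F3, F4}

F3: legal
G3: violates R4
A3: legal
B3: violates R4
C4: legal
D4: legal
E4: violates R4
F4: legal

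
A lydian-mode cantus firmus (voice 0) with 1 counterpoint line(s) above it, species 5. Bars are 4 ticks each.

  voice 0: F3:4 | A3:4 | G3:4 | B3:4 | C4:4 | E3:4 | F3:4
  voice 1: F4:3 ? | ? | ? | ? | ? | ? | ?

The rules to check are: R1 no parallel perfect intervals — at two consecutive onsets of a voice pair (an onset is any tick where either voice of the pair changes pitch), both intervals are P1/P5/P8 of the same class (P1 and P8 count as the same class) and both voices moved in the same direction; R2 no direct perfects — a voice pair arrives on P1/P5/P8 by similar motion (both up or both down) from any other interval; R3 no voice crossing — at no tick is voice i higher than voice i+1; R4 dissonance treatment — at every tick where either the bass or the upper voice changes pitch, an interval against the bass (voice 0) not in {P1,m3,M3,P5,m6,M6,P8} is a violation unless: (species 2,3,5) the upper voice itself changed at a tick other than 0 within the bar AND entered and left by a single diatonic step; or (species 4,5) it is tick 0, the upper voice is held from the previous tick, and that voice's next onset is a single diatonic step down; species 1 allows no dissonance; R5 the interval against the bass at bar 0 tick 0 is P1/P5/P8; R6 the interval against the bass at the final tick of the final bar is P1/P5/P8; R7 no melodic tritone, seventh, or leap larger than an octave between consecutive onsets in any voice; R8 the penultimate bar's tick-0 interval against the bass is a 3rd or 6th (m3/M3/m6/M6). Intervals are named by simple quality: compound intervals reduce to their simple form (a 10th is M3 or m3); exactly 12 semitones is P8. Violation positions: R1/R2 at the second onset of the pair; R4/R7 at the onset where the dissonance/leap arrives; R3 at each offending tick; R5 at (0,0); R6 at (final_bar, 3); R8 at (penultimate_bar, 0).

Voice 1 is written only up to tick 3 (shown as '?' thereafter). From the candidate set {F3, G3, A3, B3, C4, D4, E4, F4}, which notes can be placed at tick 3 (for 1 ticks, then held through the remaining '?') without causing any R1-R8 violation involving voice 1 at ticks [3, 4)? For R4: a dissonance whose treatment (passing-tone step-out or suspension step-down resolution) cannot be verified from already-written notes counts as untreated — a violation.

F3: legal
G3: violates R4,R7
A3: legal
B3: violates R4,R7
C4: legal
D4: legal
E4: violates R4
F4: legal

{A3, C4, D4, F3, F4}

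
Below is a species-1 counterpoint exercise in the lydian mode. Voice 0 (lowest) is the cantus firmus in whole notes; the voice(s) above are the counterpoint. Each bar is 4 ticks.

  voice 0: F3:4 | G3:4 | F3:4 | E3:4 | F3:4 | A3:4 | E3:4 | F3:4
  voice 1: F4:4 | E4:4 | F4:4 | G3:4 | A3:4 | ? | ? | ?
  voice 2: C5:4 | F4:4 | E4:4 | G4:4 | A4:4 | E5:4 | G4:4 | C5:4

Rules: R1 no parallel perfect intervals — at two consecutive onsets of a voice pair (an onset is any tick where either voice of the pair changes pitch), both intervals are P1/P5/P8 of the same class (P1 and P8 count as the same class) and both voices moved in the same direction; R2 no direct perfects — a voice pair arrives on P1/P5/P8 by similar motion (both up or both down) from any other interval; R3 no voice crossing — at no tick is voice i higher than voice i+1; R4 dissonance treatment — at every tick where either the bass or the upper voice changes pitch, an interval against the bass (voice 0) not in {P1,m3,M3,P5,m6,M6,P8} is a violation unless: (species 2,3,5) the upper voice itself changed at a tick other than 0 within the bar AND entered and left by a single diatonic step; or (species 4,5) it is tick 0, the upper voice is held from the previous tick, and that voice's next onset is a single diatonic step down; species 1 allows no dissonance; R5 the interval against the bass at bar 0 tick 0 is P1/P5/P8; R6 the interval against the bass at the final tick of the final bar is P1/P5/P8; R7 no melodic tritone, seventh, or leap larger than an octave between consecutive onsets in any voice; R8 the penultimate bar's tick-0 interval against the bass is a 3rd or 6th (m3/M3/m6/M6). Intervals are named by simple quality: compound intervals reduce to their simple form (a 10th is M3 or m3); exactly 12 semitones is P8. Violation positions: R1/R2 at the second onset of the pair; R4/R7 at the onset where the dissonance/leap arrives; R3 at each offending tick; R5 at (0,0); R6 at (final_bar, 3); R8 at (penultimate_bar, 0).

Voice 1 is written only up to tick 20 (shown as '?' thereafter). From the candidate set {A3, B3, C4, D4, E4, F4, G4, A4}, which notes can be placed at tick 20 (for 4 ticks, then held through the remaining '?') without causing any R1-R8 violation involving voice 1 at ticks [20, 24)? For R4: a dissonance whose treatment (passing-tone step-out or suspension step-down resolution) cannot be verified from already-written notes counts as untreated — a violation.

A3: legal
B3: violates R4
C4: legal
D4: violates R4
E4: violates R1,R2
F4: legal
G4: violates R4,R7
A4: violates R2

{A3, C4, F4}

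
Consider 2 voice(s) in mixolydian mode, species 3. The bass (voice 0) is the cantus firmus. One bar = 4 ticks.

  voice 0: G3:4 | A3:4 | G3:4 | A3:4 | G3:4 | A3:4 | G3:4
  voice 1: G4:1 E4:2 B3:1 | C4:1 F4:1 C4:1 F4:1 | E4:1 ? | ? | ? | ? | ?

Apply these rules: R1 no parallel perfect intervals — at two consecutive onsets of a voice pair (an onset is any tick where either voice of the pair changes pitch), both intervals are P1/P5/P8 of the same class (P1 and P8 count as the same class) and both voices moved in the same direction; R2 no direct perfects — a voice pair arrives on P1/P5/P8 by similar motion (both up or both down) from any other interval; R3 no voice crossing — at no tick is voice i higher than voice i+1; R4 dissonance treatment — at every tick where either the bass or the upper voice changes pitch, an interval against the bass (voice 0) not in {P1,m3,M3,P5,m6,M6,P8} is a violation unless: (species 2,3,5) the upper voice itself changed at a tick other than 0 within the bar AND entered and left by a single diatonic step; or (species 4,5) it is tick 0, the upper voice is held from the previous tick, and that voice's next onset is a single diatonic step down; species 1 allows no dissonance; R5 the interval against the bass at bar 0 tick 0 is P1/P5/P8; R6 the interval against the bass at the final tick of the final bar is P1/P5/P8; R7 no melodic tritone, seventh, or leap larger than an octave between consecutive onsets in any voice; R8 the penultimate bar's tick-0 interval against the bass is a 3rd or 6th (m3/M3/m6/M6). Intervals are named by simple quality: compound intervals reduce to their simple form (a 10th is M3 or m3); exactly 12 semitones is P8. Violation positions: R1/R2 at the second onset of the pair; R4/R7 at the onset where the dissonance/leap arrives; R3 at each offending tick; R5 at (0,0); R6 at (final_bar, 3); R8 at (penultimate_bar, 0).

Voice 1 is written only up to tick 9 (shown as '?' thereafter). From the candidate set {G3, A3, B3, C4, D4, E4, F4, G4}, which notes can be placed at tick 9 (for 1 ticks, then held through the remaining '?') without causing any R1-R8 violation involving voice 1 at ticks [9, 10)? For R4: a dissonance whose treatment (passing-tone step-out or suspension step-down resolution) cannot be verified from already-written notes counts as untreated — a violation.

G3: legal
A3: violates R4
B3: legal
C4: violates R4
D4: legal
E4: legal
F4: violates R4
G4: legal

{B3, D4, E4, G3, G4}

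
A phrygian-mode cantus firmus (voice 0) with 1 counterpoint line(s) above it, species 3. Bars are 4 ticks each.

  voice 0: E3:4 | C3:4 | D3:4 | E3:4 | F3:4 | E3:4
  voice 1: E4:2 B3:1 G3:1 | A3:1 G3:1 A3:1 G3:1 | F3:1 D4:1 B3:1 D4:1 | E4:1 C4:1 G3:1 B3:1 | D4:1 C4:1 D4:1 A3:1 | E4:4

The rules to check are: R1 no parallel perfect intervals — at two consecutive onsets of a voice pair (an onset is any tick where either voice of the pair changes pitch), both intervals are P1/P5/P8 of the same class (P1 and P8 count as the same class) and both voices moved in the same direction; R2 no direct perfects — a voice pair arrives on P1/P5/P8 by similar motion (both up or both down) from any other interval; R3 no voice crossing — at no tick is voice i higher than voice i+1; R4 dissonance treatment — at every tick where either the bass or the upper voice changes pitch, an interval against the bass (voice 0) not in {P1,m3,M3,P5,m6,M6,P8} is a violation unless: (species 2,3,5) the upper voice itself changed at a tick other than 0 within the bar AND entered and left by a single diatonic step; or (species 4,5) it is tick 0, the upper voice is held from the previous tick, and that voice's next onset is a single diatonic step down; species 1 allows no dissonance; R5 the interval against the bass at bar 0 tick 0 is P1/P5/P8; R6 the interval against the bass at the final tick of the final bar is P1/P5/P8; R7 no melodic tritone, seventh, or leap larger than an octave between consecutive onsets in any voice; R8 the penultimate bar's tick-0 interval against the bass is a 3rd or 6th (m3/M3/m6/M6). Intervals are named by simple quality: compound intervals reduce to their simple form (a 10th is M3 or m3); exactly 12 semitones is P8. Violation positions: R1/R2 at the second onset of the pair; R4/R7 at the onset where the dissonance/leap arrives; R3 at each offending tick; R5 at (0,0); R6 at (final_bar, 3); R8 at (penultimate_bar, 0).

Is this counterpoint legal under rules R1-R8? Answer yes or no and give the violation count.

No (1 violations)

bar 0: v0=E3 v1=E4 (P8)
bar 1: v0=C3 v1=A3 (M6)
bar 2: v0=D3 v1=F3 (m3)
bar 3: v0=E3 v1=E4 (P8)
bar 4: v0=F3 v1=D4 (M6)
bar 5: v0=E3 v1=E4 (P8)
  R1 @ bar3.0: D3/D4 P8 -> E3/E4 P8 similar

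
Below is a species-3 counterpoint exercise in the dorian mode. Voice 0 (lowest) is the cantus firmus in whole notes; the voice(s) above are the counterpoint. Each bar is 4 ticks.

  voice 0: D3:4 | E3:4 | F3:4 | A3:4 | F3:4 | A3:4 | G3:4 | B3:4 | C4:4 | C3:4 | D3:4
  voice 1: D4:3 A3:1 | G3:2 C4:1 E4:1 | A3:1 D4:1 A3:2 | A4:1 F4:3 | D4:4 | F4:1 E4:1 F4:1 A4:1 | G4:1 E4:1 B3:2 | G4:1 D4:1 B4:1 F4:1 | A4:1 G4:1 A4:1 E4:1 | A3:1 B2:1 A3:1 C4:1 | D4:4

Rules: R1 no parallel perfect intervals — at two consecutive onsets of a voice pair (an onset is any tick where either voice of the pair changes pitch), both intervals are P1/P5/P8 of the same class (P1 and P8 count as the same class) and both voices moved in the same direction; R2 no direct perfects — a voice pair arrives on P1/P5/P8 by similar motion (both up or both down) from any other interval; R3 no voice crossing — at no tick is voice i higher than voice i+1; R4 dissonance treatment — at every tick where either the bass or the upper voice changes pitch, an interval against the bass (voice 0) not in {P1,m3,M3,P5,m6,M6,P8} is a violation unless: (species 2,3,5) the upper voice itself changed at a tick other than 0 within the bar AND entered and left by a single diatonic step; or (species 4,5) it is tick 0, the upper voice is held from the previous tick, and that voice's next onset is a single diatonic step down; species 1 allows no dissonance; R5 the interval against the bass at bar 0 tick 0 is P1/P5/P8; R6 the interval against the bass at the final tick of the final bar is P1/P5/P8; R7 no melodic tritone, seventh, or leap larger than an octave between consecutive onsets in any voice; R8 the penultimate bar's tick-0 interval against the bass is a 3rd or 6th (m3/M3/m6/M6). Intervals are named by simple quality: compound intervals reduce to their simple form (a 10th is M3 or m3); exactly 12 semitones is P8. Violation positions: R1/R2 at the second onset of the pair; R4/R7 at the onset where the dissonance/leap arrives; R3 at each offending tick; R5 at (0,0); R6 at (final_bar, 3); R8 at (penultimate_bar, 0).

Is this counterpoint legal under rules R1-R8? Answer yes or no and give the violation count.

bar 0: v0=D3 v1=D4 (P8)
bar 1: v0=E3 v1=G3 (m3)
bar 2: v0=F3 v1=A3 (M3)
bar 3: v0=A3 v1=A4 (P8)
bar 4: v0=F3 v1=D4 (M6)
bar 5: v0=A3 v1=F4 (m6)
bar 6: v0=G3 v1=G4 (P8)
bar 7: v0=B3 v1=G4 (m6)
bar 8: v0=C4 v1=A4 (M6)
bar 9: v0=C3 v1=A3 (M6)
bar 10: v0=D3 v1=D4 (P8)
  R2 @ bar3.0: F3/A3 M3 -> A3/A4 P8 similar
  R1 @ bar6.0: A3/A4 P8 -> G3/G4 P8 similar
  R4 @ bar7.3: B3/F4 TT untreated
  R7 @ bar7.3: B4->F4 leap 6st
  R3 @ bar9.1: C3 above B2
  R4 @ bar9.1: C3/B2 m2 untreated
  R7 @ bar9.1: A3->B2 leap 10st
  R7 @ bar9.2: B2->A3 leap 10st
  R1 @ bar10.0: C3/C4 P8 -> D3/D4 P8 similar

No (9 violations)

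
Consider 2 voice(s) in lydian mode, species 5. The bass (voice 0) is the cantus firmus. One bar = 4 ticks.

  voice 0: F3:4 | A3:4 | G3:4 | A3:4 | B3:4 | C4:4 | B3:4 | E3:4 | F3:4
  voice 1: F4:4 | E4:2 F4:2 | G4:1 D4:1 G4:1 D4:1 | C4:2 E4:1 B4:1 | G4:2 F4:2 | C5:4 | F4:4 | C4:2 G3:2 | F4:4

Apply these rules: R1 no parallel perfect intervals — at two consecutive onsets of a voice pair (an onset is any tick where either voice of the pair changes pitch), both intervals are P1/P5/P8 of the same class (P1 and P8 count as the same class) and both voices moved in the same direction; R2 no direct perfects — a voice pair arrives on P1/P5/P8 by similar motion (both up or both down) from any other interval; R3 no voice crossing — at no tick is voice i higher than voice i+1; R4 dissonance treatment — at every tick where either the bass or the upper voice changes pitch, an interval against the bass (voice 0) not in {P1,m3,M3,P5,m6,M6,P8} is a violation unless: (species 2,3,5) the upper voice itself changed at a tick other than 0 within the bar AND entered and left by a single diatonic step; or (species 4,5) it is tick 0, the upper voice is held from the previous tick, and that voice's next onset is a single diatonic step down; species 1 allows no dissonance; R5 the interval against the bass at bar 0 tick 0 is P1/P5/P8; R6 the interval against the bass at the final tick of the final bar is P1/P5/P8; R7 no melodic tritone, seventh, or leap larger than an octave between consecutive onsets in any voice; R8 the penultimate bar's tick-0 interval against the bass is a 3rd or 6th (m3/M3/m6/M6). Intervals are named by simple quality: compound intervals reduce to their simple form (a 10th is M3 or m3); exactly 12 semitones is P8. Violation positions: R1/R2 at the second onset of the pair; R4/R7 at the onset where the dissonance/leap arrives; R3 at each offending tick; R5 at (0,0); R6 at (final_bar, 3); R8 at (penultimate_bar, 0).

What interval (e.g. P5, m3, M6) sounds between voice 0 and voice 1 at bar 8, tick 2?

P8

voice 0=F3 voice 1=F4 -> P8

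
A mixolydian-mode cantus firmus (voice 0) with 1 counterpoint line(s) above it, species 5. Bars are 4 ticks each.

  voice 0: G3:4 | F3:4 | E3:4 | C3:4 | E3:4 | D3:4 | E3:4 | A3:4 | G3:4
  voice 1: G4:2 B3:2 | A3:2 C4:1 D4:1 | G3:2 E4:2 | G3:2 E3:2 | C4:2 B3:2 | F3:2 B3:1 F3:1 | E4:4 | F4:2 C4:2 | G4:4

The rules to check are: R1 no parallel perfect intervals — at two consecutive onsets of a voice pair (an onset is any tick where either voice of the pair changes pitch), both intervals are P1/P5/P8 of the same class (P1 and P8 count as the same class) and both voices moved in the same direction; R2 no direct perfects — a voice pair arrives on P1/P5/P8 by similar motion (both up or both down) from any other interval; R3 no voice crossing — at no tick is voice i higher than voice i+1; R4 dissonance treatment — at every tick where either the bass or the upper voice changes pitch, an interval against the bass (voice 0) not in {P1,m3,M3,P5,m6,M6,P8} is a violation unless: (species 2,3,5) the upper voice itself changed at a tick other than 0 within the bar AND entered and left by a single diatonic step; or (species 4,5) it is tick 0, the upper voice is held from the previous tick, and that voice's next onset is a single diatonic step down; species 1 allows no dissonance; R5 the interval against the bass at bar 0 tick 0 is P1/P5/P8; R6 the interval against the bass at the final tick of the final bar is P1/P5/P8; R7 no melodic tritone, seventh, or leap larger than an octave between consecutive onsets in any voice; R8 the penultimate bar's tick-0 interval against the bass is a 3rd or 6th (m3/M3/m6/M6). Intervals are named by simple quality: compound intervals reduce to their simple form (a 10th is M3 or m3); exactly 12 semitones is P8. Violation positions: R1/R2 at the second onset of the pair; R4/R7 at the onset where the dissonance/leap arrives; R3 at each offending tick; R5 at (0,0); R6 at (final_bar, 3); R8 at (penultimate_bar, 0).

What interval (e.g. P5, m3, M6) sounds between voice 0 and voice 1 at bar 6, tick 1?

P8

voice 0=E3 voice 1=E4 -> P8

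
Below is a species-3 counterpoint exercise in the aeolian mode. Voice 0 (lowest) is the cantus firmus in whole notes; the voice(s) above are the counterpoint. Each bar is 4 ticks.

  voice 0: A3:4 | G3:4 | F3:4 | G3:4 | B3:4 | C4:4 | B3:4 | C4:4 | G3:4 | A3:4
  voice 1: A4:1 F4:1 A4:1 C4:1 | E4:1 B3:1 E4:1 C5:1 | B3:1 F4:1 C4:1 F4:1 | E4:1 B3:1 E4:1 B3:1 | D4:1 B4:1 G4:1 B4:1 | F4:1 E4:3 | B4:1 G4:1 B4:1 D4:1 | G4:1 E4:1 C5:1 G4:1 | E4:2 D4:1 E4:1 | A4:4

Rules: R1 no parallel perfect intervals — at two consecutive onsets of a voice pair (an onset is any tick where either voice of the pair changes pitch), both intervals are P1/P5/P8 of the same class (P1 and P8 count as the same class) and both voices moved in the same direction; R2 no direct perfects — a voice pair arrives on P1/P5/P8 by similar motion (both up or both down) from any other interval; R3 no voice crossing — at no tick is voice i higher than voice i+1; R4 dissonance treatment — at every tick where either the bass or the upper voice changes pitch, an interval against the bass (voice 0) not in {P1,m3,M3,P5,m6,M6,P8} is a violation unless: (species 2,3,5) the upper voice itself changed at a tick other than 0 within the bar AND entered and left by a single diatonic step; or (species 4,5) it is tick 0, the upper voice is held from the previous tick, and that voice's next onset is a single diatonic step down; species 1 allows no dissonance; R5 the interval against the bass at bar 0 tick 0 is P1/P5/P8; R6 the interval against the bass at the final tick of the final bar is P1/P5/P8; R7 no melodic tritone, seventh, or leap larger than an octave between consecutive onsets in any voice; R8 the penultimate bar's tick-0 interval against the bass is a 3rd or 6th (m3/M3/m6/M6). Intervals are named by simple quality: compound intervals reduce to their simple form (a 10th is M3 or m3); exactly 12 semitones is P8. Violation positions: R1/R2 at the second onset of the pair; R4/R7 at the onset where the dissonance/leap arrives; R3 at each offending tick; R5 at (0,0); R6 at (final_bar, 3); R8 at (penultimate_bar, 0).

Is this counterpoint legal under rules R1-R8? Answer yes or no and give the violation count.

No (8 violations)

bar 0: v0=A3 v1=A4 (P8)
bar 1: v0=G3 v1=E4 (M6)
bar 2: v0=F3 v1=B3 (TT)
bar 3: v0=G3 v1=E4 (M6)
bar 4: v0=B3 v1=D4 (m3)
bar 5: v0=C4 v1=F4 (P4)
bar 6: v0=B3 v1=B4 (P8)
bar 7: v0=C4 v1=G4 (P5)
bar 8: v0=G3 v1=E4 (M6)
bar 9: v0=A3 v1=A4 (P8)
  R4 @ bar1.3: G3/C5 P4 untreated
  R4 @ bar2.0: F3/B3 TT untreated
  R7 @ bar2.0: C5->B3 leap 13st
  R7 @ bar2.1: B3->F4 leap 6st
  R4 @ bar5.0: C4/F4 P4 untreated
  R7 @ bar5.0: B4->F4 leap 6st
  R2 @ bar7.0: B3/D4 m3 -> C4/G4 P5 similar
  R2 @ bar9.0: G3/E4 M6 -> A3/A4 P8 similar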